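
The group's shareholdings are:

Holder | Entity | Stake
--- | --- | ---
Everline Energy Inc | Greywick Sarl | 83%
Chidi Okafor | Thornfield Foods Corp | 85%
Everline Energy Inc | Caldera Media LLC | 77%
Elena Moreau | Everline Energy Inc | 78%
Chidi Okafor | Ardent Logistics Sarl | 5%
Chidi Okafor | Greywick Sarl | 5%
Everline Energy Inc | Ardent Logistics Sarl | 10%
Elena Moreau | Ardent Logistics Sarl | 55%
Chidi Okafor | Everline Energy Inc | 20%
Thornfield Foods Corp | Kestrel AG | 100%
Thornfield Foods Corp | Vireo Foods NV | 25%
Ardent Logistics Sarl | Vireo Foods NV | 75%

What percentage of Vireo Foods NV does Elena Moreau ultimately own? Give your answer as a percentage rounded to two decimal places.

47.10%

Elena reaches Vireo along 2 paths.
Via Ardent: 55% × 75% = 41.25%.
Via Everline → Ardent: 78% × 10% × 75% = 5.85%.
Total: 41.25% + 5.85% = 47.1%.
Rounded: 47.10%.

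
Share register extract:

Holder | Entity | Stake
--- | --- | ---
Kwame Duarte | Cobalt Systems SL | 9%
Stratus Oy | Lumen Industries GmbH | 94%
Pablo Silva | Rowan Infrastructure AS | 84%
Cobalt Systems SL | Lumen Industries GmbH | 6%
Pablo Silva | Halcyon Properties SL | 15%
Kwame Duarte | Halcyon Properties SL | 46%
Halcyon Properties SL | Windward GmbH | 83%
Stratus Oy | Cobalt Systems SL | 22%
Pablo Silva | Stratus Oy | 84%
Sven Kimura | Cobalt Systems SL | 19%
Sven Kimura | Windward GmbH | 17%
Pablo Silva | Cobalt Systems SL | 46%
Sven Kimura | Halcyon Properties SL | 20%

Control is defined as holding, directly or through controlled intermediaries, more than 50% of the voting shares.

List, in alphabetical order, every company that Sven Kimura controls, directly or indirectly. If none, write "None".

None

Sven's largest direct stake is 20% in Halcyon, which does not meet the threshold.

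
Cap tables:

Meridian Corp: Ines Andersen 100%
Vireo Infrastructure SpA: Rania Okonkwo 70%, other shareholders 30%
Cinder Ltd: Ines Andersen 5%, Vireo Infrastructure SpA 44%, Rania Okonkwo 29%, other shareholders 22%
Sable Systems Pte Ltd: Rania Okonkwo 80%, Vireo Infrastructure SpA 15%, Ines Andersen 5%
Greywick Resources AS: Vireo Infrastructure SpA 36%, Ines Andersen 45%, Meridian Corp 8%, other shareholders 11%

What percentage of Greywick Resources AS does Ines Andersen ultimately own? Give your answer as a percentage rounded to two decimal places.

Ines reaches Greywick along 2 paths.
Direct stake: 45% = 45%.
Via Meridian: 100% × 8% = 8%.
Total: 45% + 8% = 53%.
Rounded: 53.00%.

53.00%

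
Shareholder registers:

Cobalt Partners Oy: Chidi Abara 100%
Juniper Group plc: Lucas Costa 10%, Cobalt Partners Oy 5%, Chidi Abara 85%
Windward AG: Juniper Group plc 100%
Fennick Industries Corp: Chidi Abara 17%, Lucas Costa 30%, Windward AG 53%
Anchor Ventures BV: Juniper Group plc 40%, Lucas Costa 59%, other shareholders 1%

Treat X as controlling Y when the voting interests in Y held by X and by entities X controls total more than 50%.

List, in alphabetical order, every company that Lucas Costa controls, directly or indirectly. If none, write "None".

Lucas holds 59% of Anchor, so Lucas controls Anchor.
No other company's threshold is met.

Anchor Ventures BV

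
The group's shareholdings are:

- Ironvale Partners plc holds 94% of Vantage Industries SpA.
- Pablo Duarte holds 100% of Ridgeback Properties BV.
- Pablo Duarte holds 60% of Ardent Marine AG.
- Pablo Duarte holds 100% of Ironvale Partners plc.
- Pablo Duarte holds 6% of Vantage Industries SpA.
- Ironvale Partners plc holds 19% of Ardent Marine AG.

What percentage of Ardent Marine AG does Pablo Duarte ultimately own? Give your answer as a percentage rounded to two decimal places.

79.00%

Pablo reaches Ardent along 2 paths.
Via Ironvale: 100% × 19% = 19%.
Direct stake: 60% = 60%.
Total: 19% + 60% = 79%.
Rounded: 79.00%.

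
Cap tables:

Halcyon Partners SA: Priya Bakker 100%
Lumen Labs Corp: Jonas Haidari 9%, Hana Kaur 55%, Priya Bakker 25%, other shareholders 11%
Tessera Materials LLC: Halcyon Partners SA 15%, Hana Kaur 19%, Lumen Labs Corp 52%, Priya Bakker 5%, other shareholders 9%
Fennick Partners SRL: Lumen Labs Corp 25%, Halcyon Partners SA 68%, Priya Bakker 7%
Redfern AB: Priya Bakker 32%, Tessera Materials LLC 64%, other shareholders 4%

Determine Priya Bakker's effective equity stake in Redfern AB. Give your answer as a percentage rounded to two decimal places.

53.12%

Priya reaches Redfern along 4 paths.
Direct stake: 32% = 32%.
Via Halcyon → Tessera: 100% × 15% × 64% = 9.6%.
Via Lumen → Tessera: 25% × 52% × 64% = 8.32%.
Via Tessera: 5% × 64% = 3.2%.
Total: 32% + 9.6% + 8.32% + 3.2% = 53.12%.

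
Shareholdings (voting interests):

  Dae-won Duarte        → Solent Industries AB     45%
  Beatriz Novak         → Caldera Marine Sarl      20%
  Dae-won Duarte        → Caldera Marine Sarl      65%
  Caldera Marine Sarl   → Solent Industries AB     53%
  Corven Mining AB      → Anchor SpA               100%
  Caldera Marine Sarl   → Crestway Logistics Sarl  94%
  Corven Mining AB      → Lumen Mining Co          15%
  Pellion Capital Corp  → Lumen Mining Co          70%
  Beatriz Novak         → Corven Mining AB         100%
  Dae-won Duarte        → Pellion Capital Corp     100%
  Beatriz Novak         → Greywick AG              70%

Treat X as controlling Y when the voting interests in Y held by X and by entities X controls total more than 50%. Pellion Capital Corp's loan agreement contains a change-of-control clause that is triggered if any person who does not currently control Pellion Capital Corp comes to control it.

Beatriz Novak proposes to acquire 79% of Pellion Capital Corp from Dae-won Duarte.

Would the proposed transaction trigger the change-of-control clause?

Yes

The purchase adds only to Beatriz's holdings (Dae-won's stake shrinks), so Beatriz is the only person who could newly come to control Pellion.
Beatriz holds 100% of Corven, so Beatriz controls Corven.
Corven holds 100% of Anchor, so Beatriz controls Anchor.
Beatriz holds 70% of Greywick, so Beatriz controls Greywick.
Neither Beatriz nor any entity Beatriz controls holds any voting interest in Pellion.
So before the transaction, Beatriz does not control Pellion.
After the purchase, Beatriz holds 79% of Pellion directly, and Dae-won's stake falls to 21%.
Beatriz holds 79% of Pellion, so Beatriz controls Pellion.
Beatriz did not control Pellion before and does after, so the clause is triggered.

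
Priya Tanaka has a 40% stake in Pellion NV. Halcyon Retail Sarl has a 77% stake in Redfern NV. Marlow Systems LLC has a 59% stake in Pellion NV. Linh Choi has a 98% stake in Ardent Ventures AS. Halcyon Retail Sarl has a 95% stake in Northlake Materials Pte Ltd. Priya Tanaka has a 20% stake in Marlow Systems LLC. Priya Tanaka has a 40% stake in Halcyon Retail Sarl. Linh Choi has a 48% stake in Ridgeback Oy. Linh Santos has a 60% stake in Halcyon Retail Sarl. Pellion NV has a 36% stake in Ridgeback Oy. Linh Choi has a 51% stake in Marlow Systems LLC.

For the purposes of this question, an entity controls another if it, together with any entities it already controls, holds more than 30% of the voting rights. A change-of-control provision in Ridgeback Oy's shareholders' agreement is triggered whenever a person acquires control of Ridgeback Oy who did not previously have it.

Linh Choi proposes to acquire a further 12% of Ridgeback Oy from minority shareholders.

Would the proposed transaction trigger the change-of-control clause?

The purchase changes only Linh Choi's holdings, so Linh Choi is the only person who could newly come to control Ridgeback.
Linh Choi holds 51% of Marlow, so Linh Choi controls Marlow.
Marlow holds 59% of Pellion, so Linh Choi controls Pellion.
Pellion and Linh Choi together hold 36% + 48% = 84% of Ridgeback, so Linh Choi controls Ridgeback.
So Linh Choi already controls Ridgeback before the transaction.
After the purchase, Linh Choi's direct stake in Ridgeback rises to 48% + 12% = 60%.
Linh Choi controlled Ridgeback already, so this is not a new person acquiring control; every other person's position is unchanged or reduced.
No new person acquires control, so the clause is not triggered.

No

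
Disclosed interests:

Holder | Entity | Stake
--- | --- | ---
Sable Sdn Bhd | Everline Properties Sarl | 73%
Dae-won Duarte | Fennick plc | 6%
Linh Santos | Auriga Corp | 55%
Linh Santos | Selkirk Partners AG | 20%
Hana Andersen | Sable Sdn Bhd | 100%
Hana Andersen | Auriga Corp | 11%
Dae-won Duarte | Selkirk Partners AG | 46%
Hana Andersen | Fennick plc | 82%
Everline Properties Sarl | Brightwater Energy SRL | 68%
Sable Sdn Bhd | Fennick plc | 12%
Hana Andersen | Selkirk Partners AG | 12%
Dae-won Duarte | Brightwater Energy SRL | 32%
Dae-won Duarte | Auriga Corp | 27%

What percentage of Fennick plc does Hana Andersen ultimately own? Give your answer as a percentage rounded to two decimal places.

94.00%

Hana reaches Fennick along 2 paths.
Direct stake: 82% = 82%.
Via Sable: 100% × 12% = 12%.
Total: 82% + 12% = 94%.
Rounded: 94.00%.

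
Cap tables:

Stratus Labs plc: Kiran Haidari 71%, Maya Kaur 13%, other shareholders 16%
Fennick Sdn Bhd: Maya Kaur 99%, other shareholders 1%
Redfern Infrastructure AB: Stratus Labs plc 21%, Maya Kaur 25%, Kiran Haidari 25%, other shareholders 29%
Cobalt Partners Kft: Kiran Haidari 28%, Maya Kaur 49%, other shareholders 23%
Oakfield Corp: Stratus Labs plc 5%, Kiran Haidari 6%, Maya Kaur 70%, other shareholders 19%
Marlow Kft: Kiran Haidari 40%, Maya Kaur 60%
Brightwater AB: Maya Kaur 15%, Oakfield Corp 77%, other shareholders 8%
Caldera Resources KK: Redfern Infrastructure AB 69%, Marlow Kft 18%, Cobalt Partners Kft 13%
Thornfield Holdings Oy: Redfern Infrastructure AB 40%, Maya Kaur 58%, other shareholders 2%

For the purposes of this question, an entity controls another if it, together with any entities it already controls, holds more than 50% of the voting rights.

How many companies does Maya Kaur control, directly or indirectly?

5

Maya holds 99% of Fennick, so Maya controls Fennick.
Maya holds 70% of Oakfield, so Maya controls Oakfield.
Maya holds 60% of Marlow, so Maya controls Marlow.
Maya and Oakfield together hold 15% + 77% = 92% of Brightwater, so Maya controls Brightwater.
Maya holds 58% of Thornfield, so Maya controls Thornfield.
No other company's threshold is met.
Maya controls 5 companies.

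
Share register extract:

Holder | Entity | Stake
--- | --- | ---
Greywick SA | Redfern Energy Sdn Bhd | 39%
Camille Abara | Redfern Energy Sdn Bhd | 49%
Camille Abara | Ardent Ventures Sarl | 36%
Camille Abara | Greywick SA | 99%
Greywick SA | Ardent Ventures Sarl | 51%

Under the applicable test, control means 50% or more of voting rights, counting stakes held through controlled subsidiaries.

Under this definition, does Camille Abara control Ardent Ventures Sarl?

Camille holds 99% of Greywick, so Camille controls Greywick.
Camille and Greywick together hold 36% + 51% = 87% of Ardent, so Camille controls Ardent.

Yes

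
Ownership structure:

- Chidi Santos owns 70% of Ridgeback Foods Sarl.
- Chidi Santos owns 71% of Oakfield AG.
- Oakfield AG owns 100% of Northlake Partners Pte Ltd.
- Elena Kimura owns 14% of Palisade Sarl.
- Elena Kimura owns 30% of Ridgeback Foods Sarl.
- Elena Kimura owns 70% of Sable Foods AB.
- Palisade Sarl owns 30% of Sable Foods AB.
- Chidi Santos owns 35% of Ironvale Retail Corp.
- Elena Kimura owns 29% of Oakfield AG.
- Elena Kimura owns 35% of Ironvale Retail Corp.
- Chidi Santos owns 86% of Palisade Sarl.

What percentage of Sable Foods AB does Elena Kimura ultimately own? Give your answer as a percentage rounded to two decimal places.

74.20%

Elena reaches Sable along 2 paths.
Via Palisade: 14% × 30% = 4.2%.
Direct stake: 70% = 70%.
Total: 4.2% + 70% = 74.2%.
Rounded: 74.20%.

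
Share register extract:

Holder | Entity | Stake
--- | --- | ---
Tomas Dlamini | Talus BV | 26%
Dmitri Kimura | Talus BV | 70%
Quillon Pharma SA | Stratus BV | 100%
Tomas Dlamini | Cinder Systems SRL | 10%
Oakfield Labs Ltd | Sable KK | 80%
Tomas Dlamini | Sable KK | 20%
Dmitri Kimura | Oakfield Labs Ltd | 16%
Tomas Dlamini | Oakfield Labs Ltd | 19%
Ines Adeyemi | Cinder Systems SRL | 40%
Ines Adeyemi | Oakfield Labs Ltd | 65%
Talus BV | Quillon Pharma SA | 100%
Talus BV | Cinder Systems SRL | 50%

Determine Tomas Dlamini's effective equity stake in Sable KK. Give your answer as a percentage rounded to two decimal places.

Tomas reaches Sable along 2 paths.
Direct stake: 20% = 20%.
Via Oakfield: 19% × 80% = 15.2%.
Total: 20% + 15.2% = 35.2%.
Rounded: 35.20%.

35.20%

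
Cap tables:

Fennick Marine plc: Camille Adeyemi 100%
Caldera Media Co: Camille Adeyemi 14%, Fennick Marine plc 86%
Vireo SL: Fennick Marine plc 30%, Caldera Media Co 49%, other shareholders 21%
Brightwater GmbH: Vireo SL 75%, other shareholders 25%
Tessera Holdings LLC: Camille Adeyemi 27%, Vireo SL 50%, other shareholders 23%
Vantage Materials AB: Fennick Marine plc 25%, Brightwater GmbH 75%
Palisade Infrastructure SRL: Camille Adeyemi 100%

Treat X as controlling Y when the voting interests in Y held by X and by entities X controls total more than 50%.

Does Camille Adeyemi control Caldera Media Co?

Yes

Camille holds 100% of Fennick, so Camille controls Fennick.
Camille and Fennick together hold 14% + 86% = 100% of Caldera, so Camille controls Caldera.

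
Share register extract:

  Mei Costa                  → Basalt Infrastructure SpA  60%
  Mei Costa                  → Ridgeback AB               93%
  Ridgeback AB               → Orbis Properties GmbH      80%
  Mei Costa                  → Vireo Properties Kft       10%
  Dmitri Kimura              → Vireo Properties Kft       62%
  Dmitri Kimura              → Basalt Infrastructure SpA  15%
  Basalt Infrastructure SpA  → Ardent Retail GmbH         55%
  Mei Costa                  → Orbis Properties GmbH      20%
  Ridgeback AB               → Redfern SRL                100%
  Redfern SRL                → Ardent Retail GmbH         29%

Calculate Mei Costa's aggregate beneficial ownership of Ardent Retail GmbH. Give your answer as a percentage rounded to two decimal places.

Mei reaches Ardent along 2 paths.
Via Basalt: 60% × 55% = 33%.
Via Ridgeback → Redfern: 93% × 100% × 29% = 26.97%.
Total: 33% + 26.97% = 59.97%.

59.97%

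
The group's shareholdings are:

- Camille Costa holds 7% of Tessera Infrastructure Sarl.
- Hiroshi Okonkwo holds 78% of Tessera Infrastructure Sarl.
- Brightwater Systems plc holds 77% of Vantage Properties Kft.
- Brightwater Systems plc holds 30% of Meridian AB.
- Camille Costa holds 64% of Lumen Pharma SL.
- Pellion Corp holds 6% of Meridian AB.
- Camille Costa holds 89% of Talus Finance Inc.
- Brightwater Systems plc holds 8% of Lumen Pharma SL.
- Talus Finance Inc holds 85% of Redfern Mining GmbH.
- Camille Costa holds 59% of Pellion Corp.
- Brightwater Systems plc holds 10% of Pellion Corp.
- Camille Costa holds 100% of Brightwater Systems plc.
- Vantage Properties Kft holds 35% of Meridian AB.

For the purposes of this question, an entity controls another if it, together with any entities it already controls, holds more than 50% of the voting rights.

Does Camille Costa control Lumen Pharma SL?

Yes

Camille holds 100% of Brightwater, so Camille controls Brightwater.
Camille and Brightwater together hold 64% + 8% = 72% of Lumen, so Camille controls Lumen.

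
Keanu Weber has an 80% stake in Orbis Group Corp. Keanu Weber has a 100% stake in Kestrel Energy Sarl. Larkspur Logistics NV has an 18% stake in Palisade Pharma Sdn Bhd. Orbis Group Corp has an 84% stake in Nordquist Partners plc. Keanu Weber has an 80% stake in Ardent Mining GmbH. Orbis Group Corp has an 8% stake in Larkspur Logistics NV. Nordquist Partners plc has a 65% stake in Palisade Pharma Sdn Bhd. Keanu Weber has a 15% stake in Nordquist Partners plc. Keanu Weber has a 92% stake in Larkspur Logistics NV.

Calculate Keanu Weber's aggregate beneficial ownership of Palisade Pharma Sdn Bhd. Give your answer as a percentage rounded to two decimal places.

71.14%

Keanu reaches Palisade along 4 paths.
Via Nordquist: 15% × 65% = 9.75%.
Via Orbis → Nordquist: 80% × 84% × 65% = 43.68%.
Via Orbis → Larkspur: 80% × 8% × 18% = 1.152%.
Via Larkspur: 92% × 18% = 16.56%.
Total: 9.75% + 43.68% + 1.152% + 16.56% = 71.142%.
Rounded: 71.14%.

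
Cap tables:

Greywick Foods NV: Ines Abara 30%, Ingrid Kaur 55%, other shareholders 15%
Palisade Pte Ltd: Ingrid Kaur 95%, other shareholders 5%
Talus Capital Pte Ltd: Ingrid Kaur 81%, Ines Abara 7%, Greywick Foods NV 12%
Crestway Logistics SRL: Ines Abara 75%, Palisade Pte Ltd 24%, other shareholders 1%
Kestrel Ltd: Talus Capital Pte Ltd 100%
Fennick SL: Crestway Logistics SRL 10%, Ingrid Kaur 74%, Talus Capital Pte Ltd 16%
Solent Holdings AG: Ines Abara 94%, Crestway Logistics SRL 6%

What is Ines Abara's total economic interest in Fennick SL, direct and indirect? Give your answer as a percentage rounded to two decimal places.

Ines reaches Fennick along 3 paths.
Via Crestway: 75% × 10% = 7.5%.
Via Talus: 7% × 16% = 1.12%.
Via Greywick → Talus: 30% × 12% × 16% = 0.576%.
Total: 7.5% + 1.12% + 0.576% = 9.196%.
Rounded: 9.20%.

9.20%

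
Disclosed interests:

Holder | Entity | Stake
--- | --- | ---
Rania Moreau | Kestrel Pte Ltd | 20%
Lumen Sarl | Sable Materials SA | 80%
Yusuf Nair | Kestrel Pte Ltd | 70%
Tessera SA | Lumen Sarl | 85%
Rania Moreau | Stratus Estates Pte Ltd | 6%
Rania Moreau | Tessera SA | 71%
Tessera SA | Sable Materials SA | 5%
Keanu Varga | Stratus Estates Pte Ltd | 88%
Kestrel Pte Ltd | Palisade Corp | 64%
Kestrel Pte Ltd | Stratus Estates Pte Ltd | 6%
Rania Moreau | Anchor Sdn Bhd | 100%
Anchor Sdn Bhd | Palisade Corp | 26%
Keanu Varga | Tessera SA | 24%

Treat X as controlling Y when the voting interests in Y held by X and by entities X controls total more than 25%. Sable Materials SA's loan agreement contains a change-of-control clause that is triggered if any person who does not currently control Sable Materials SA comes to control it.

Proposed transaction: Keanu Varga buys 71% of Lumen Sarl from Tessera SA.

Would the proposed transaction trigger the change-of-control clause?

The purchase adds only to Keanu's holdings (Tessera's stake shrinks), so Keanu is the only person who could newly come to control Sable.
Keanu holds 88% of Stratus, so Keanu controls Stratus.
Neither Keanu nor any entity Keanu controls holds any voting interest in Sable.
So before the transaction, Keanu does not control Sable.
After the purchase, Keanu holds 71% of Lumen directly, and Tessera's stake falls to 14%.
Keanu holds 71% of Lumen, so Keanu controls Lumen.
Lumen holds 80% of Sable, so Keanu controls Sable.
Keanu did not control Sable before and does after, so the clause is triggered.

Yes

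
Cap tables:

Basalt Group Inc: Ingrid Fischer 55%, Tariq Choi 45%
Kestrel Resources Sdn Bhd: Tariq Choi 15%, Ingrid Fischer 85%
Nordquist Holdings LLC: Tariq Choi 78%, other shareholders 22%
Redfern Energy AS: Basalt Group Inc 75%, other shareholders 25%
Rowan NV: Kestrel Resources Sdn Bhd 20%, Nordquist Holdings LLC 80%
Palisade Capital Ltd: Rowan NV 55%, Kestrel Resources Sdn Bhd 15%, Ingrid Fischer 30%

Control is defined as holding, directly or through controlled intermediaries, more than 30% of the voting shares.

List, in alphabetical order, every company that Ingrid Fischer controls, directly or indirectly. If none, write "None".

Ingrid holds 55% of Basalt, so Ingrid controls Basalt.
Ingrid holds 85% of Kestrel, so Ingrid controls Kestrel.
Basalt holds 75% of Redfern, so Ingrid controls Redfern.
Kestrel and Ingrid together hold 15% + 30% = 45% of Palisade, so Ingrid controls Palisade.
No other company's threshold is met.

Basalt Group Inc, Kestrel Resources Sdn Bhd, Palisade Capital Ltd, Redfern Energy AS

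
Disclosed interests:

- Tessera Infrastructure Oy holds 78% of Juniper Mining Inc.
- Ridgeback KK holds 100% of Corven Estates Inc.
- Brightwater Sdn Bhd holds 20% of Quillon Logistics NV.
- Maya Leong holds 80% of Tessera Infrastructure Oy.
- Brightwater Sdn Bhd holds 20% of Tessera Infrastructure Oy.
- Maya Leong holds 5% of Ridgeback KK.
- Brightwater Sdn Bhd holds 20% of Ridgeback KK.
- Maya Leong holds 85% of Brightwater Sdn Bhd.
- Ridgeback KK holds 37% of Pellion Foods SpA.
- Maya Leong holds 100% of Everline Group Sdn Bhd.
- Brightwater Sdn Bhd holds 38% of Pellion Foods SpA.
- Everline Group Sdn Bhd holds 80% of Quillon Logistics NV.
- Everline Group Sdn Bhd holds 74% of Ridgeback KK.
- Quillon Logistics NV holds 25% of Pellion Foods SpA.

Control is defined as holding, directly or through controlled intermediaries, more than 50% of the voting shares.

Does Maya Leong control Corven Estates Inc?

Maya holds 85% of Brightwater, so Maya controls Brightwater.
Maya holds 100% of Everline, so Maya controls Everline.
Everline and Maya and Brightwater together hold 74% + 5% + 20% = 99% of Ridgeback, so Maya controls Ridgeback.
Ridgeback holds 100% of Corven, so Maya controls Corven.

Yes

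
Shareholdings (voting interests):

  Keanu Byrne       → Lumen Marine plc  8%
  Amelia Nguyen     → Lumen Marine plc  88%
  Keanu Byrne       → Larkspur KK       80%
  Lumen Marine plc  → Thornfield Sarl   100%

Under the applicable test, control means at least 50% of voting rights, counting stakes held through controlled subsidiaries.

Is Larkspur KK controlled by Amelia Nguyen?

Amelia holds 88% of Lumen, so Amelia controls Lumen.
Lumen holds 100% of Thornfield, so Amelia controls Thornfield.
Neither Amelia nor any entity Amelia controls holds any voting interest in Larkspur.
So Amelia does not control Larkspur.

No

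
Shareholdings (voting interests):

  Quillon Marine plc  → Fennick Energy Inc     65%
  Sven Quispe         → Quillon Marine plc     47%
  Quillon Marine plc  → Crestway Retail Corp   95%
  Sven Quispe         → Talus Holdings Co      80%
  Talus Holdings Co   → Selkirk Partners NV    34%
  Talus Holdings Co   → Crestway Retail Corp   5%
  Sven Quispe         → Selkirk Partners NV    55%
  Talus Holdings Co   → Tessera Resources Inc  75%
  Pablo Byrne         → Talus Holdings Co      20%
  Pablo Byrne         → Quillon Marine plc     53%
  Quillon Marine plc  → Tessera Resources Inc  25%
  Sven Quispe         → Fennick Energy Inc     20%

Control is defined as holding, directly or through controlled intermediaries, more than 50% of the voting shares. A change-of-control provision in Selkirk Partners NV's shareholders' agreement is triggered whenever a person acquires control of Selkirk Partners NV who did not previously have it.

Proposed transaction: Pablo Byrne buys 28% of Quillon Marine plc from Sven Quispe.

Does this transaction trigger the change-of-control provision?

No

The purchase adds only to Pablo's holdings (Sven's stake shrinks), so Pablo is the only person who could newly come to control Selkirk.
Pablo holds 53% of Quillon, so Pablo controls Quillon.
Quillon holds 65% of Fennick, so Pablo controls Fennick.
Quillon holds 95% of Crestway, so Pablo controls Crestway.
Neither Pablo nor any entity Pablo controls holds any voting interest in Selkirk.
So before the transaction, Pablo does not control Selkirk.
After the purchase, Pablo's direct stake in Quillon rises to 53% + 28% = 81%, and Sven's stake falls to 19%.
Pablo holds 81% of Quillon, so Pablo controls Quillon.
After the transaction, neither Pablo nor any entity Pablo controls holds a voting interest in Selkirk, so Pablo still does not control it.
No new person acquires control, so the clause is not triggered.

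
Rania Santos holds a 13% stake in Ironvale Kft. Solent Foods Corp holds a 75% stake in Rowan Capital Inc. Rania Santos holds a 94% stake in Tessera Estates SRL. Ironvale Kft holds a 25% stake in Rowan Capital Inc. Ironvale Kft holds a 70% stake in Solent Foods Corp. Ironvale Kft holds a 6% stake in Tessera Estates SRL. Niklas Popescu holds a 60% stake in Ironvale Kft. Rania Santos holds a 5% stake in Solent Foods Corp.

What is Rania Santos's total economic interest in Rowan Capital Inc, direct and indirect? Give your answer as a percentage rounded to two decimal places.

Rania reaches Rowan along 3 paths.
Via Solent: 5% × 75% = 3.75%.
Via Ironvale → Solent: 13% × 70% × 75% = 6.825%.
Via Ironvale: 13% × 25% = 3.25%.
Total: 3.75% + 6.825% + 3.25% = 13.825%.
Rounded: 13.83%.

13.83%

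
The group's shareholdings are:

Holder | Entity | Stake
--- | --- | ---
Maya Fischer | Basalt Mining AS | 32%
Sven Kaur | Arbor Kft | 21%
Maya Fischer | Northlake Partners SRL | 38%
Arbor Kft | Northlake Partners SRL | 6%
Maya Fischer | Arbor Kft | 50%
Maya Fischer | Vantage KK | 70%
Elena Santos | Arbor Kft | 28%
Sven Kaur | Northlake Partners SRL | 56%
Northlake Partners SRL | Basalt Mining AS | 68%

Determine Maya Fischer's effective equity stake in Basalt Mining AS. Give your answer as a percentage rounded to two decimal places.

Maya reaches Basalt along 3 paths.
Via Arbor → Northlake: 50% × 6% × 68% = 2.04%.
Via Northlake: 38% × 68% = 25.84%.
Direct stake: 32% = 32%.
Total: 2.04% + 25.84% + 32% = 59.88%.

59.88%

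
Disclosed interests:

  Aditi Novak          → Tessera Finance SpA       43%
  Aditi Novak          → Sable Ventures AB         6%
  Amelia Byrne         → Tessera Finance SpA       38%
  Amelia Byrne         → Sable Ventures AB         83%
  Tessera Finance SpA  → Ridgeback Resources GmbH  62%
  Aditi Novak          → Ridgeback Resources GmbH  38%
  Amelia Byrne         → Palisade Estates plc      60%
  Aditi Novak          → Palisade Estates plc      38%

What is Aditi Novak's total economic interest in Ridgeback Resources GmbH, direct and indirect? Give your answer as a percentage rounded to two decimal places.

64.66%

Aditi reaches Ridgeback along 2 paths.
Via Tessera: 43% × 62% = 26.66%.
Direct stake: 38% = 38%.
Total: 26.66% + 38% = 64.66%.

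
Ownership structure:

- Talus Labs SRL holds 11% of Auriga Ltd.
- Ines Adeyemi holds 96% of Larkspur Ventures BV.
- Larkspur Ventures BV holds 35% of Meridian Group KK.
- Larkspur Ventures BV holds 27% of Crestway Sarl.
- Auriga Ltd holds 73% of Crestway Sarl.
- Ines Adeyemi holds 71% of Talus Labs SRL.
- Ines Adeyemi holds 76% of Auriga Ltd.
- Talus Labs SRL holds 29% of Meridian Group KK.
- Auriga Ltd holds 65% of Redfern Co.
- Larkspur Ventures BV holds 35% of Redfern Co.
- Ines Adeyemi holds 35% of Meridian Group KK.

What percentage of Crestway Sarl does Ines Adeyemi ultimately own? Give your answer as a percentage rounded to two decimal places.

Ines reaches Crestway along 3 paths.
Via Talus → Auriga: 71% × 11% × 73% = 5.7013%.
Via Auriga: 76% × 73% = 55.48%.
Via Larkspur: 96% × 27% = 25.92%.
Total: 5.7013% + 55.48% + 25.92% = 87.1013%.
Rounded: 87.10%.

87.10%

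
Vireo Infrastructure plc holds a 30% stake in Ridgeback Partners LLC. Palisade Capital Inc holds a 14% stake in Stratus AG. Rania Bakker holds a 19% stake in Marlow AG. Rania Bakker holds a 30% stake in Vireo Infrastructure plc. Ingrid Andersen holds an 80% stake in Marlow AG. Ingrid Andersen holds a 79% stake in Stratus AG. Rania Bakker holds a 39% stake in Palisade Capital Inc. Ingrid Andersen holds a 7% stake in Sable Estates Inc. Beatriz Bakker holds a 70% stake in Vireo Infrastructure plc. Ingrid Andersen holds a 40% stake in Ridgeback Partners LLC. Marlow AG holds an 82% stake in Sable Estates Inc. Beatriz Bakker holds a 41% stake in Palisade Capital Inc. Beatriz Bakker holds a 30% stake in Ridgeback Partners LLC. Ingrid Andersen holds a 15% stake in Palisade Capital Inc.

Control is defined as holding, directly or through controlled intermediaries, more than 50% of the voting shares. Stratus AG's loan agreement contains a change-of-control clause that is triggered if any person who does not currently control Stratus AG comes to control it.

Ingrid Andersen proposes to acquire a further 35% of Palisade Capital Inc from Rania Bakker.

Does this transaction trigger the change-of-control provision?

The purchase adds only to Ingrid's holdings (Rania's stake shrinks), so Ingrid is the only person who could newly come to control Stratus.
Ingrid holds 79% of Stratus, so Ingrid controls Stratus.
So Ingrid already controls Stratus before the transaction.
After the purchase, Ingrid's direct stake in Palisade rises to 15% + 35% = 50%, and Rania's stake falls to 4%.
Ingrid controlled Stratus already, so this is not a new person acquiring control; every other person's position is unchanged or reduced.
No new person acquires control, so the clause is not triggered.

No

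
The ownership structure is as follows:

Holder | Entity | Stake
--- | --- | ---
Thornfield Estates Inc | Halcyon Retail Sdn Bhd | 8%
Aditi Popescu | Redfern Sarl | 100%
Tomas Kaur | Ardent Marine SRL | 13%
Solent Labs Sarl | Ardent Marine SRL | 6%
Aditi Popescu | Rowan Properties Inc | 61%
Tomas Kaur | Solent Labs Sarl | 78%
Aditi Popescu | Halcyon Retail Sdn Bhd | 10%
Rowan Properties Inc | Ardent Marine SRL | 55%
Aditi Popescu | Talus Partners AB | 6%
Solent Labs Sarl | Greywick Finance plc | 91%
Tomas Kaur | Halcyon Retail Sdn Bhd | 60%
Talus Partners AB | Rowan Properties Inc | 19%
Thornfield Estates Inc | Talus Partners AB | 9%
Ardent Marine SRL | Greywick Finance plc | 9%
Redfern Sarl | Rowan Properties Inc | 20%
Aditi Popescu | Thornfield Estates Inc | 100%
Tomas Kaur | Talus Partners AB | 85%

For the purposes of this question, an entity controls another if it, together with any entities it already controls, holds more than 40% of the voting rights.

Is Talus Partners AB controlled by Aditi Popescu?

No

Aditi holds 100% of Thornfield, so Aditi controls Thornfield.
Aditi holds 100% of Redfern, so Aditi controls Redfern.
Redfern and Aditi together hold 20% + 61% = 81% of Rowan, so Aditi controls Rowan.
Rowan holds 55% of Ardent, so Aditi controls Ardent.
In Talus, Aditi's side holds only 9% + 6% = 15%, not > 40%.
So Aditi does not control Talus.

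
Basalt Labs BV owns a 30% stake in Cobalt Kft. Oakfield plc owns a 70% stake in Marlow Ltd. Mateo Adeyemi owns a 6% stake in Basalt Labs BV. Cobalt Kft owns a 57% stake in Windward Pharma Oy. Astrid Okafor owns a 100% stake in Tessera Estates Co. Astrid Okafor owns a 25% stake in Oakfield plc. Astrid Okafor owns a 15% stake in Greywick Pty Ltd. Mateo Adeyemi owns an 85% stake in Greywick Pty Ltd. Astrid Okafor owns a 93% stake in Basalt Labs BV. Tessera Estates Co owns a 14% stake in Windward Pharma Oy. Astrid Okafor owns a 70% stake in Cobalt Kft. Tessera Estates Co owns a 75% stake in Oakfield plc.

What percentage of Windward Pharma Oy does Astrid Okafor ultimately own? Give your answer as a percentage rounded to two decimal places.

69.80%

Astrid reaches Windward along 3 paths.
Via Cobalt: 70% × 57% = 39.9%.
Via Basalt → Cobalt: 93% × 30% × 57% = 15.903%.
Via Tessera: 100% × 14% = 14%.
Total: 39.9% + 15.903% + 14% = 69.803%.
Rounded: 69.80%.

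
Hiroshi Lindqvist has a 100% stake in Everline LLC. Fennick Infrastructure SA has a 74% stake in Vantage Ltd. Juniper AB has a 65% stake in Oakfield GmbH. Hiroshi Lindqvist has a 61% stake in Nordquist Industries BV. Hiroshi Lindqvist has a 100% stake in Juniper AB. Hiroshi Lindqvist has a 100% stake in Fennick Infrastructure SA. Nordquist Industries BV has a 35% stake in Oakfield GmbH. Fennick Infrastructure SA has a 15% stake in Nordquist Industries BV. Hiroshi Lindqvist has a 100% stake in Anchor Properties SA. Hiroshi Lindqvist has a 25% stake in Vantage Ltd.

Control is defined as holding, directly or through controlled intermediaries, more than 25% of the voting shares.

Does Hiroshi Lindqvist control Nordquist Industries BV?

Hiroshi holds 100% of Fennick, so Hiroshi controls Fennick.
Fennick and Hiroshi together hold 15% + 61% = 76% of Nordquist, so Hiroshi controls Nordquist.

Yes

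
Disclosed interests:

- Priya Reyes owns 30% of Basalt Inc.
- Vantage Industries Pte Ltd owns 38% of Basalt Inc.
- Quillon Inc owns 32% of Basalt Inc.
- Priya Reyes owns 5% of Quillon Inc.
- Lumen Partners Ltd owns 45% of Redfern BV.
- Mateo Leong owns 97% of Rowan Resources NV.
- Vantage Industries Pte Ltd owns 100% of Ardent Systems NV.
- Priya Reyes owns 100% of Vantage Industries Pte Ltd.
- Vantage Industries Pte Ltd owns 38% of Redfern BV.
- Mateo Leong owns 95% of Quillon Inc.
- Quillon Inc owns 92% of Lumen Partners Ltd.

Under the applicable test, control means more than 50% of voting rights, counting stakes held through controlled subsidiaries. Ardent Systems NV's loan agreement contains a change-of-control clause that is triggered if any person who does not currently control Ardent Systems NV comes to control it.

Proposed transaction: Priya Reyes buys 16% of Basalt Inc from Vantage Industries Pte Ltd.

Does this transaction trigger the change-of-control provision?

No

The purchase adds only to Priya's holdings (Vantage's stake shrinks), so Priya is the only person who could newly come to control Ardent.
Priya holds 100% of Vantage, so Priya controls Vantage.
Vantage holds 100% of Ardent, so Priya controls Ardent.
So Priya already controls Ardent before the transaction.
After the purchase, Priya's direct stake in Basalt rises to 30% + 16% = 46%, and Vantage's stake falls to 22%.
Priya controlled Ardent already, so this is not a new person acquiring control; every other person's position is unchanged or reduced.
No new person acquires control, so the clause is not triggered.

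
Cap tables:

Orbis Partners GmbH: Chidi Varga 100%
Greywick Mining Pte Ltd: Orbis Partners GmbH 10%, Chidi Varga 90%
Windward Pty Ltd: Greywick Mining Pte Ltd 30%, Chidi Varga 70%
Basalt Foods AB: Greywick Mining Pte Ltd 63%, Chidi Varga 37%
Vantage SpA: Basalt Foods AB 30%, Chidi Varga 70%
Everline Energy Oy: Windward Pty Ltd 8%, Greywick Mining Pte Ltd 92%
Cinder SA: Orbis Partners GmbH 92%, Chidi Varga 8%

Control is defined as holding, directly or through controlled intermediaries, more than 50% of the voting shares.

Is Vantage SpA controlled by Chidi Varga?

Chidi holds 100% of Orbis, so Chidi controls Orbis.
Orbis and Chidi together hold 10% + 90% = 100% of Greywick, so Chidi controls Greywick.
Greywick and Chidi together hold 63% + 37% = 100% of Basalt, so Chidi controls Basalt.
Basalt and Chidi together hold 30% + 70% = 100% of Vantage, so Chidi controls Vantage.

Yes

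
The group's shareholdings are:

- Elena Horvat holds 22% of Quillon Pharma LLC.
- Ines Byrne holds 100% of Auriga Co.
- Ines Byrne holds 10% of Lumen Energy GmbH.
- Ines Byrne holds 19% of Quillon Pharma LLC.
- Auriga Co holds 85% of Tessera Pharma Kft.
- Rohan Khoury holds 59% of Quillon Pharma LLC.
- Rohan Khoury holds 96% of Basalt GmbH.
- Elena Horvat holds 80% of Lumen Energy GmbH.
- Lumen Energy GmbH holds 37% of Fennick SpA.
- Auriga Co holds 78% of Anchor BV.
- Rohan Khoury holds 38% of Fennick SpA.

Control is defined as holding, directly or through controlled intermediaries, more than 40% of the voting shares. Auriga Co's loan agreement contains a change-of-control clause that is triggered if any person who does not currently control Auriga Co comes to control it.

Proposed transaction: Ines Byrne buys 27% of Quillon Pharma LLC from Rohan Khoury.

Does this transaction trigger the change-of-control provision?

No

The purchase adds only to Ines's holdings (Rohan's stake shrinks), so Ines is the only person who could newly come to control Auriga.
Ines holds 100% of Auriga, so Ines controls Auriga.
So Ines already controls Auriga before the transaction.
After the purchase, Ines's direct stake in Quillon rises to 19% + 27% = 46%, and Rohan's stake falls to 32%.
Ines controlled Auriga already, so this is not a new person acquiring control; every other person's position is unchanged or reduced.
No new person acquires control, so the clause is not triggered.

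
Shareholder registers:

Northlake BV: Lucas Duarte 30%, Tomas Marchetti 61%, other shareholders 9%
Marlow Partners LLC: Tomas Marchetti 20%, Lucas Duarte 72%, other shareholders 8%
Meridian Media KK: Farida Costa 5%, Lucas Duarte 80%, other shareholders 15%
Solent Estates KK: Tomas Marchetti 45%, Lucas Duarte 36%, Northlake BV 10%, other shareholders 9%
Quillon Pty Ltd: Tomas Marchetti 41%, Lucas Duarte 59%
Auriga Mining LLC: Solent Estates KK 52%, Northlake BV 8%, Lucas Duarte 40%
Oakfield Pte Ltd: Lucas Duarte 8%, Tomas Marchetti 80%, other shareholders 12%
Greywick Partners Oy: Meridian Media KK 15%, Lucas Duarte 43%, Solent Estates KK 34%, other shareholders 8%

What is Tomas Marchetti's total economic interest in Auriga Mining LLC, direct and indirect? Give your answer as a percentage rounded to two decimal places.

Tomas reaches Auriga along 3 paths.
Via Solent: 45% × 52% = 23.4%.
Via Northlake → Solent: 61% × 10% × 52% = 3.172%.
Via Northlake: 61% × 8% = 4.88%.
Total: 23.4% + 3.172% + 4.88% = 31.452%.
Rounded: 31.45%.

31.45%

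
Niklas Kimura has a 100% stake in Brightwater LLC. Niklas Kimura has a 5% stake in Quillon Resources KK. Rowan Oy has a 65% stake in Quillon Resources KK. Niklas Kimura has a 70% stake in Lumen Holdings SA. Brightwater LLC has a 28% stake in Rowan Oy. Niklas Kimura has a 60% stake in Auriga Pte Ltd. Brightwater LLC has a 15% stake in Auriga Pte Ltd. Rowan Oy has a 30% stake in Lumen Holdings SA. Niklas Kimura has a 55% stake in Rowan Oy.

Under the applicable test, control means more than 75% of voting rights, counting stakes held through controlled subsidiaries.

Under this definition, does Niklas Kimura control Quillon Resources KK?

Niklas holds 100% of Brightwater, so Niklas controls Brightwater.
Niklas and Brightwater together hold 55% + 28% = 83% of Rowan, so Niklas controls Rowan.
Rowan and Niklas together hold 30% + 70% = 100% of Lumen, so Niklas controls Lumen.
In Quillon, Niklas's side holds only 5% + 65% = 70%, not > 75%.
So Niklas does not control Quillon.

No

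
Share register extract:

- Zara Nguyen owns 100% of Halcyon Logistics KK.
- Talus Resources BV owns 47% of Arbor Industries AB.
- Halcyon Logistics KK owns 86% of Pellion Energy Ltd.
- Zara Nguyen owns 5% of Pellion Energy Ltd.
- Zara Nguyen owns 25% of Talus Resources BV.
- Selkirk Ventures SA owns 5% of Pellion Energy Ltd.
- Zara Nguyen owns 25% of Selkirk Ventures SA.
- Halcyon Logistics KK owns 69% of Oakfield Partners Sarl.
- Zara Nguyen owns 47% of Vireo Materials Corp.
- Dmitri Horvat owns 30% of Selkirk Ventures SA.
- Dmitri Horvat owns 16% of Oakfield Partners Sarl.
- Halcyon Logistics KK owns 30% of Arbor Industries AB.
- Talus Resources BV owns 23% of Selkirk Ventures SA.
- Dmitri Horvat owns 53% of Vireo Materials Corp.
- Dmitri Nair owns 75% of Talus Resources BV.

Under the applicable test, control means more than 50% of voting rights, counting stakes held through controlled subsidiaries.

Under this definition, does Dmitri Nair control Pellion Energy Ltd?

No

Dmitri Nair holds 75% of Talus, so Dmitri Nair controls Talus.
Neither Dmitri Nair nor any entity Dmitri Nair controls holds any voting interest in Pellion.
So Dmitri Nair does not control Pellion.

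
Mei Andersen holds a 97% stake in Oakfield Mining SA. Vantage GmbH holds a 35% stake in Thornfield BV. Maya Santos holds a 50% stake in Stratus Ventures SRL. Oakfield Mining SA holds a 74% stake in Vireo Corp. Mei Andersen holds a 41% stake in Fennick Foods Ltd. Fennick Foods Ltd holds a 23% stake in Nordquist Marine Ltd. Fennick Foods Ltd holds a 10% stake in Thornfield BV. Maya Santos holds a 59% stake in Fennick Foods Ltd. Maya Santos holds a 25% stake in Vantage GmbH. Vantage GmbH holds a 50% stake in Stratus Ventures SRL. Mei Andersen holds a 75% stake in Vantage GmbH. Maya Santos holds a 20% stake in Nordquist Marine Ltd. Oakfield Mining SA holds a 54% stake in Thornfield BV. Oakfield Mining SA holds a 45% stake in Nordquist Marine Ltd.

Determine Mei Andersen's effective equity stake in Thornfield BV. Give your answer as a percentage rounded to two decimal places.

82.73%

Mei reaches Thornfield along 3 paths.
Via Vantage: 75% × 35% = 26.25%.
Via Fennick: 41% × 10% = 4.1%.
Via Oakfield: 97% × 54% = 52.38%.
Total: 26.25% + 4.1% + 52.38% = 82.73%.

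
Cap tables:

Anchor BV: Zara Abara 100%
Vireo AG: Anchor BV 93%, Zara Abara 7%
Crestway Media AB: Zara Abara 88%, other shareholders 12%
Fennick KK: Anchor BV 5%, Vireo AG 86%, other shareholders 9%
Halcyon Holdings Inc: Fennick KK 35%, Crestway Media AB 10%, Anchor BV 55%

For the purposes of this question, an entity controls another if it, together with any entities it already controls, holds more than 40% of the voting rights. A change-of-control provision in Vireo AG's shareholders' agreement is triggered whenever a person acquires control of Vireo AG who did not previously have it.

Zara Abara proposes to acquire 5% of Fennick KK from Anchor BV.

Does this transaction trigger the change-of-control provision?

The purchase adds only to Zara's holdings (Anchor's stake shrinks), so Zara is the only person who could newly come to control Vireo.
Zara holds 100% of Anchor, so Zara controls Anchor.
Anchor and Zara together hold 93% + 7% = 100% of Vireo, so Zara controls Vireo.
So Zara already controls Vireo before the transaction.
After the purchase, Zara holds 5% of Fennick directly, and Anchor's stake falls to 0%.
Zara controlled Vireo already, so this is not a new person acquiring control; every other person's position is unchanged or reduced.
No new person acquires control, so the clause is not triggered.

No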